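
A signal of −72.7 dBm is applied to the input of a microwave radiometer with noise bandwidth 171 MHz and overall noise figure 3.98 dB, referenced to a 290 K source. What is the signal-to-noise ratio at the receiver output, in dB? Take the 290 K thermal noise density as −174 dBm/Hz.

Noise floor: N = −174 + 10 log₁₀(B) + NF
10 log₁₀(1.71×10⁸) = 82.33 dB
N = −174 + 82.33 + 3.98 = −87.69 dBm
SNR = P_sig − N = −72.7 − (−87.69) = 14.99 dB → 15.0 dB

15.0 dB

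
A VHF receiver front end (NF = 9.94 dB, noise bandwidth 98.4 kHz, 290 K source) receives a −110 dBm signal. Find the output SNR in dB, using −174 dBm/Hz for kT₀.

4.1 dB

Noise floor: N = −174 + 10 log₁₀(B) + NF
10 log₁₀(9.84×10⁴) = 49.93 dB
N = −174 + 49.93 + 9.94 = −114.13 dBm
SNR = P_sig − N = −110 − (−114.13) = 4.13 dB → 4.1 dB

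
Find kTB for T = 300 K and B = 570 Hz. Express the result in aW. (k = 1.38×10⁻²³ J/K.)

2.36 aW

P_n = kTB = 1.38×10⁻²³ × 300 × 5.70×10² = 2.36×10⁻¹⁸ W = 2.36 aW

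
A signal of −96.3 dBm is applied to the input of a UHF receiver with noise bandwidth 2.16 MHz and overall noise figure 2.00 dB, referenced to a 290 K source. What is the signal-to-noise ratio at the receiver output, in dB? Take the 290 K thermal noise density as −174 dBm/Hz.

12.4 dB

Noise floor: N = −174 + 10 log₁₀(B) + NF
10 log₁₀(2.16×10⁶) = 63.34 dB
N = −174 + 63.34 + 2.00 = −108.66 dBm
SNR = P_sig − N = −96.3 − (−108.66) = 12.36 dB → 12.4 dB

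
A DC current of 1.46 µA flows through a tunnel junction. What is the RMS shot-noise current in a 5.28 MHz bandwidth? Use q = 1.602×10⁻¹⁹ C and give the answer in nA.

I_n = √(2qI·B)
2qI·B = 2 × 1.602×10⁻¹⁹ × 1.46×10⁻⁶ × 5.28×10⁶ = 2.47×10⁻¹⁸ A²
I_n = √(2.47×10⁻¹⁸) = 1.57×10⁻⁹ A = 1.57 nA

1.57 nA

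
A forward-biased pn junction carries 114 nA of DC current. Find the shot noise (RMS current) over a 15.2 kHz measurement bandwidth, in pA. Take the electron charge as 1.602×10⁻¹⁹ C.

I_n = √(2qI·B)
2qI·B = 2 × 1.602×10⁻¹⁹ × 1.14×10⁻⁷ × 1.52×10⁴ = 5.55×10⁻²² A²
I_n = √(5.55×10⁻²²) = 2.36×10⁻¹¹ A = 23.6 pA

23.6 pA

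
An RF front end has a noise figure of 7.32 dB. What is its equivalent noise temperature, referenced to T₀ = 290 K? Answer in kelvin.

1275 K

F = 10^(7.32/10) = 5.39511
T_e = (F − 1)·T₀ = (5.39511 − 1) × 290 = 1275 K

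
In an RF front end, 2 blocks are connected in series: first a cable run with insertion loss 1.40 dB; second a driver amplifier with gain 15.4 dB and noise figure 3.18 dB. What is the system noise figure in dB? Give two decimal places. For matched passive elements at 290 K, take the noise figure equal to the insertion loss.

4.58 dB

Convert to linear (a loss of L dB is a gain of −L dB): F_i = 10^(NF_i/10), G_i = 10^(G_i,dB/10)
  Stage 1: F_1 = 10^(1.40/10) = 1.380, G_1 = 10^(−1.40/10) = 0.7244
  Stage 2: F_2 = 10^(3.18/10) = 2.080, G_2 = 10^(15.4/10) = 34.67
Friis cascade:
  F = 1.380 + (2.080 − 1)/0.7244 = 2.871
NF = 10 log₁₀(2.871) = 4.58 dB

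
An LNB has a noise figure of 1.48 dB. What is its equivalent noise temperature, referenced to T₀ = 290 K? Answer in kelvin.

F = 10^(1.48/10) = 1.40605
T_e = (F − 1)·T₀ = (1.40605 − 1) × 290 = 118 K

118 K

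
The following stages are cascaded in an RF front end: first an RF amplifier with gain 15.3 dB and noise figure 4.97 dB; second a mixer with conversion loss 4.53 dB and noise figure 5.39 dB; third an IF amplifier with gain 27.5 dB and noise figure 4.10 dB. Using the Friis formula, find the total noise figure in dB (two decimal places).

Convert to linear (a loss of L dB is a gain of −L dB): F_i = 10^(NF_i/10), G_i = 10^(G_i,dB/10)
  Stage 1: F_1 = 10^(4.97/10) = 3.141, G_1 = 10^(15.3/10) = 33.88
  Stage 2: F_2 = 10^(5.39/10) = 3.459, G_2 = 10^(−4.53/10) = 0.3524
  Stage 3: F_3 = 10^(4.10/10) = 2.570, G_3 = 10^(27.5/10) = 562.3
Friis cascade:
  F = 3.141 + (3.459 − 1)/33.88 + (2.570 − 1)/11.94 = 3.345
NF = 10 log₁₀(3.345) = 5.24 dB

5.24 dB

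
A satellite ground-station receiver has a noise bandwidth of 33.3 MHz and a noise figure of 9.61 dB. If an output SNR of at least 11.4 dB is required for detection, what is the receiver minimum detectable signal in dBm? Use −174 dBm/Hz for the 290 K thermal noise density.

Sensitivity = −174 + 10 log₁₀(B) + NF + SNR_min
= −174 + 75.22 + 9.61 + 11.4
= −77.77 dBm → −77.8 dBm

−77.8 dBm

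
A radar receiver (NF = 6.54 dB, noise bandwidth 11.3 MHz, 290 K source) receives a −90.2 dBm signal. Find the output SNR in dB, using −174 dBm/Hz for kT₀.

6.7 dB

Noise floor: N = −174 + 10 log₁₀(B) + NF
10 log₁₀(1.13×10⁷) = 70.53 dB
N = −174 + 70.53 + 6.54 = −96.93 dBm
SNR = P_sig − N = −90.2 − (−96.93) = 6.73 dB → 6.7 dB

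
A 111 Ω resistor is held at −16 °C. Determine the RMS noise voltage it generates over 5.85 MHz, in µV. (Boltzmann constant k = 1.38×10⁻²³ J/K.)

T = −16 °C + 273.15 = 257.15 K
V_n = √(4kTRB)
4kTRB = 4 × 1.38×10⁻²³ × 257.15 × 1.11×10² × 5.85×10⁶ = 9.22×10⁻¹² V²
V_n = √(9.22×10⁻¹²) = 3.04×10⁻⁶ V = 3.04 µV

3.04 µV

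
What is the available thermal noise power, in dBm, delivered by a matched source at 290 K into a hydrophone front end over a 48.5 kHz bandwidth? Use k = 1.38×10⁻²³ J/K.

−127.1 dBm

P_n = kTB = 1.38×10⁻²³ × 290 × 4.85×10⁴ = 1.94×10⁻¹⁶ W
In dBm: 10 log₁₀(1.94×10⁻¹⁶ / 10⁻³) = −127.1 dBm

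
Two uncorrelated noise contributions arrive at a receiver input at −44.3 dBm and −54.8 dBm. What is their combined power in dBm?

−43.9 dBm

Convert to linear, add, convert back:
P₁ = 3.72×10⁻⁸ W, P₂ = 3.31×10⁻⁹ W
P_tot = 4.05×10⁻⁸ W → 10 log₁₀(P_tot / 10⁻³) = −43.9 dBm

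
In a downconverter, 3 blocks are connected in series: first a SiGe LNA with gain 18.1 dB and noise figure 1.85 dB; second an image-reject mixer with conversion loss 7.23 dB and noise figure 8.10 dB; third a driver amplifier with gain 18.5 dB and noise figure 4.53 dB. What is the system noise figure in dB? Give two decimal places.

Convert to linear (a loss of L dB is a gain of −L dB): F_i = 10^(NF_i/10), G_i = 10^(G_i,dB/10)
  Stage 1: F_1 = 10^(1.85/10) = 1.531, G_1 = 10^(18.1/10) = 64.57
  Stage 2: F_2 = 10^(8.10/10) = 6.457, G_2 = 10^(−7.23/10) = 0.1892
  Stage 3: F_3 = 10^(4.53/10) = 2.838, G_3 = 10^(18.5/10) = 70.79
Friis cascade:
  F = 1.531 + (6.457 − 1)/64.57 + (2.838 − 1)/12.22 = 1.766
NF = 10 log₁₀(1.766) = 2.47 dB

2.47 dB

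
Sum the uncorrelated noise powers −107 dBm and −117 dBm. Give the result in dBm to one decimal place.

−106.6 dBm

Convert to linear, add, convert back:
P₁ = 2.00×10⁻¹⁴ W, P₂ = 2.00×10⁻¹⁵ W
P_tot = 2.19×10⁻¹⁴ W → 10 log₁₀(P_tot / 10⁻³) = −106.6 dBm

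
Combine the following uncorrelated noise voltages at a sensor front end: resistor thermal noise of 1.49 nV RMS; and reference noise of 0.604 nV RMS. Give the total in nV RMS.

Uncorrelated sources add in power (mean-square): V_tot = √(ΣV_i²)
V_tot = √[(1.49×10⁻⁹)² + (6.04×10⁻¹⁰)²] = 1.61×10⁻⁹ V = 1.61 nV

1.61 nV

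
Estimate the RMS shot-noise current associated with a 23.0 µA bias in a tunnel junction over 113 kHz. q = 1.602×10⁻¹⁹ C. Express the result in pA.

I_n = √(2qI·B)
2qI·B = 2 × 1.602×10⁻¹⁹ × 2.30×10⁻⁵ × 1.13×10⁵ = 8.33×10⁻¹⁹ A²
I_n = √(8.33×10⁻¹⁹) = 9.13×10⁻¹⁰ A = 913 pA

913 pA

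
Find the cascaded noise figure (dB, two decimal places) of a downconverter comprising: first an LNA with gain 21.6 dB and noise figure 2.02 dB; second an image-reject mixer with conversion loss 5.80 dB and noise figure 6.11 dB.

2.08 dB

Convert to linear (a loss of L dB is a gain of −L dB): F_i = 10^(NF_i/10), G_i = 10^(G_i,dB/10)
  Stage 1: F_1 = 10^(2.02/10) = 1.592, G_1 = 10^(21.6/10) = 144.5
  Stage 2: F_2 = 10^(6.11/10) = 4.083, G_2 = 10^(−5.80/10) = 0.2630
Friis cascade:
  F = 1.592 + (4.083 − 1)/144.5 = 1.614
NF = 10 log₁₀(1.614) = 2.08 dB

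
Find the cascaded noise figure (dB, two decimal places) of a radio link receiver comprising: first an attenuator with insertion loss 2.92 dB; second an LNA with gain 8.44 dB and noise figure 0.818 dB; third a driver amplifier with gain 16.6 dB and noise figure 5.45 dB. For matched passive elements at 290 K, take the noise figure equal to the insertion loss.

4.87 dB

Convert to linear (a loss of L dB is a gain of −L dB): F_i = 10^(NF_i/10), G_i = 10^(G_i,dB/10)
  Stage 1: F_1 = 10^(2.92/10) = 1.959, G_1 = 10^(−2.92/10) = 0.5105
  Stage 2: F_2 = 10^(0.818/10) = 1.207, G_2 = 10^(8.44/10) = 6.982
  Stage 3: F_3 = 10^(5.45/10) = 3.508, G_3 = 10^(16.6/10) = 45.71
Friis cascade:
  F = 1.959 + (1.207 − 1)/0.5105 + (3.508 − 1)/3.565 = 3.068
NF = 10 log₁₀(3.068) = 4.87 dB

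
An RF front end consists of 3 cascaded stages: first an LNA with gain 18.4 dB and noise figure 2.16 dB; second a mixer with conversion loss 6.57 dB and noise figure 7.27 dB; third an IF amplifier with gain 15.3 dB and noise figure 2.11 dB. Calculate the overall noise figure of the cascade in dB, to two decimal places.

Convert to linear (a loss of L dB is a gain of −L dB): F_i = 10^(NF_i/10), G_i = 10^(G_i,dB/10)
  Stage 1: F_1 = 10^(2.16/10) = 1.644, G_1 = 10^(18.4/10) = 69.18
  Stage 2: F_2 = 10^(7.27/10) = 5.333, G_2 = 10^(−6.57/10) = 0.2203
  Stage 3: F_3 = 10^(2.11/10) = 1.626, G_3 = 10^(15.3/10) = 33.88
Friis cascade:
  F = 1.644 + (5.333 − 1)/69.18 + (1.626 − 1)/15.24 = 1.748
NF = 10 log₁₀(1.748) = 2.43 dB

2.43 dB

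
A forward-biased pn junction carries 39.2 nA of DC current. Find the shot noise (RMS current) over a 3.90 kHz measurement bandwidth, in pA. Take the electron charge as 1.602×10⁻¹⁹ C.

I_n = √(2qI·B)
2qI·B = 2 × 1.602×10⁻¹⁹ × 3.92×10⁻⁸ × 3.90×10³ = 4.90×10⁻²³ A²
I_n = √(4.90×10⁻²³) = 7.00×10⁻¹² A = 7.00 pA

7.00 pA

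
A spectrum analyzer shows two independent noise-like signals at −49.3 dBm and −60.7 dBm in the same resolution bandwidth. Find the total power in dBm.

−49.0 dBm

Convert to linear, add, convert back:
P₁ = 1.17×10⁻⁸ W, P₂ = 8.51×10⁻¹⁰ W
P_tot = 1.26×10⁻⁸ W → 10 log₁₀(P_tot / 10⁻³) = −49.0 dBm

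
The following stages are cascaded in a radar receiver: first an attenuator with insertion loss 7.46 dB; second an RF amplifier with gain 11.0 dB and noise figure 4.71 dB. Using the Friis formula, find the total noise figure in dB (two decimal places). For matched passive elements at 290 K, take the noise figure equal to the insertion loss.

12.17 dB

Convert to linear (a loss of L dB is a gain of −L dB): F_i = 10^(NF_i/10), G_i = 10^(G_i,dB/10)
  Stage 1: F_1 = 10^(7.46/10) = 5.572, G_1 = 10^(−7.46/10) = 0.1795
  Stage 2: F_2 = 10^(4.71/10) = 2.958, G_2 = 10^(11.0/10) = 12.59
Friis cascade:
  F = 5.572 + (2.958 − 1)/0.1795 = 16.48
NF = 10 log₁₀(16.48) = 12.17 dB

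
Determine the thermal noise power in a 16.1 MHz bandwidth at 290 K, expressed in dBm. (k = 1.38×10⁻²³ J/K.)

P_n = kTB = 1.38×10⁻²³ × 290 × 1.61×10⁷ = 6.44×10⁻¹⁴ W
In dBm: 10 log₁₀(6.44×10⁻¹⁴ / 10⁻³) = −101.9 dBm

−101.9 dBm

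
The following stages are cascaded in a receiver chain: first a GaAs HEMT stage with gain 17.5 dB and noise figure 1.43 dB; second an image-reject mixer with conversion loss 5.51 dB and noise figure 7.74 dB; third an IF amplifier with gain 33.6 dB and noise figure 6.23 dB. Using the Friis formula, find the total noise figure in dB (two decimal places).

Convert to linear (a loss of L dB is a gain of −L dB): F_i = 10^(NF_i/10), G_i = 10^(G_i,dB/10)
  Stage 1: F_1 = 10^(1.43/10) = 1.390, G_1 = 10^(17.5/10) = 56.23
  Stage 2: F_2 = 10^(7.74/10) = 5.943, G_2 = 10^(−5.51/10) = 0.2812
  Stage 3: F_3 = 10^(6.23/10) = 4.198, G_3 = 10^(33.6/10) = 2291
Friis cascade:
  F = 1.390 + (5.943 − 1)/56.23 + (4.198 − 1)/15.81 = 1.680
NF = 10 log₁₀(1.680) = 2.25 dB

2.25 dB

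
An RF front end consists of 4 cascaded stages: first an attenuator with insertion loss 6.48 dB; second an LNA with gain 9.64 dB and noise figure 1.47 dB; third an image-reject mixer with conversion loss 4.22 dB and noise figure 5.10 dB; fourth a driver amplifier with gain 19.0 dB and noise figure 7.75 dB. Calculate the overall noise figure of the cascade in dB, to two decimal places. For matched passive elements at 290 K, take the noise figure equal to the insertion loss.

11.35 dB

Convert to linear (a loss of L dB is a gain of −L dB): F_i = 10^(NF_i/10), G_i = 10^(G_i,dB/10)
  Stage 1: F_1 = 10^(6.48/10) = 4.446, G_1 = 10^(−6.48/10) = 0.2249
  Stage 2: F_2 = 10^(1.47/10) = 1.403, G_2 = 10^(9.64/10) = 9.204
  Stage 3: F_3 = 10^(5.10/10) = 3.236, G_3 = 10^(−4.22/10) = 0.3784
  Stage 4: F_4 = 10^(7.75/10) = 5.957, G_4 = 10^(19.0/10) = 79.43
Friis cascade:
  F = 4.446 + (1.403 − 1)/0.2249 + (3.236 − 1)/2.070 + (5.957 − 1)/0.7834 = 13.64
NF = 10 log₁₀(13.64) = 11.35 dB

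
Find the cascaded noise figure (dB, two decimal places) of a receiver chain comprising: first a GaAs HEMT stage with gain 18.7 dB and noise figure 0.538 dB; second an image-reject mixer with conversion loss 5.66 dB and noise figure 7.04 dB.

0.74 dB

Convert to linear (a loss of L dB is a gain of −L dB): F_i = 10^(NF_i/10), G_i = 10^(G_i,dB/10)
  Stage 1: F_1 = 10^(0.538/10) = 1.132, G_1 = 10^(18.7/10) = 74.13
  Stage 2: F_2 = 10^(7.04/10) = 5.058, G_2 = 10^(−5.66/10) = 0.2716
Friis cascade:
  F = 1.132 + (5.058 − 1)/74.13 = 1.187
NF = 10 log₁₀(1.187) = 0.74 dB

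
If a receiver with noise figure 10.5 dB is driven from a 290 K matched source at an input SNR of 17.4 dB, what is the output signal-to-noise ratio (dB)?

By definition F = SNR_in/SNR_out, so in dB: SNR_out = SNR_in − NF
SNR_out = 17.4 − 10.5 = 6.9 dB

6.9 dB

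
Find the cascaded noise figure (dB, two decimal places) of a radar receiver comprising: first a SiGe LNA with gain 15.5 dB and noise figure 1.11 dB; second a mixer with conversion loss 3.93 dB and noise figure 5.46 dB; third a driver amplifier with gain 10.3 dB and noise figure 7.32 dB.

2.22 dB

Convert to linear (a loss of L dB is a gain of −L dB): F_i = 10^(NF_i/10), G_i = 10^(G_i,dB/10)
  Stage 1: F_1 = 10^(1.11/10) = 1.291, G_1 = 10^(15.5/10) = 35.48
  Stage 2: F_2 = 10^(5.46/10) = 3.516, G_2 = 10^(−3.93/10) = 0.4046
  Stage 3: F_3 = 10^(7.32/10) = 5.395, G_3 = 10^(10.3/10) = 10.72
Friis cascade:
  F = 1.291 + (3.516 − 1)/35.48 + (5.395 − 1)/14.35 = 1.668
NF = 10 log₁₀(1.668) = 2.22 dB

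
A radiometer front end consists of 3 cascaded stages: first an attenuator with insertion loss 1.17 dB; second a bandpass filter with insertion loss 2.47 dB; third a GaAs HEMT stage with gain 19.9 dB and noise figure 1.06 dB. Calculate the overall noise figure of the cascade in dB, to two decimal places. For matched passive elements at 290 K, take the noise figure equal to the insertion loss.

Convert to linear (a loss of L dB is a gain of −L dB): F_i = 10^(NF_i/10), G_i = 10^(G_i,dB/10)
  Stage 1: F_1 = 10^(1.17/10) = 1.309, G_1 = 10^(−1.17/10) = 0.7638
  Stage 2: F_2 = 10^(2.47/10) = 1.766, G_2 = 10^(−2.47/10) = 0.5662
  Stage 3: F_3 = 10^(1.06/10) = 1.276, G_3 = 10^(19.9/10) = 97.72
Friis cascade:
  F = 1.309 + (1.766 − 1)/0.7638 + (1.276 − 1)/0.4325 = 2.951
NF = 10 log₁₀(2.951) = 4.70 dB

4.70 dB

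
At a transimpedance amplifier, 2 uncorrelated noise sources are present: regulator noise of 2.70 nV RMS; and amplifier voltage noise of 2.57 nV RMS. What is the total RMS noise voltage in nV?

Uncorrelated sources add in power (mean-square): V_tot = √(ΣV_i²)
V_tot = √[(2.70×10⁻⁹)² + (2.57×10⁻⁹)²] = 3.73×10⁻⁹ V = 3.73 nV

3.73 nV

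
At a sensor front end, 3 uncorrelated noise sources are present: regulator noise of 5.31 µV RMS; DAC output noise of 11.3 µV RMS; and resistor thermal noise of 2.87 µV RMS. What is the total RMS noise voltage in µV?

12.8 µV

Uncorrelated sources add in power (mean-square): V_tot = √(ΣV_i²)
V_tot = √[(5.31×10⁻⁶)² + (1.13×10⁻⁵)² + (2.87×10⁻⁶)²] = 1.28×10⁻⁵ V = 12.8 µV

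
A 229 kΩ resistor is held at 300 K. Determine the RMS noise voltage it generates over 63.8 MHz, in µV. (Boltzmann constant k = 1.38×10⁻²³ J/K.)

492 µV

V_n = √(4kTRB)
4kTRB = 4 × 1.38×10⁻²³ × 300 × 2.29×10⁵ × 6.38×10⁷ = 2.42×10⁻⁷ V²
V_n = √(2.42×10⁻⁷) = 4.92×10⁻⁴ V = 492 µV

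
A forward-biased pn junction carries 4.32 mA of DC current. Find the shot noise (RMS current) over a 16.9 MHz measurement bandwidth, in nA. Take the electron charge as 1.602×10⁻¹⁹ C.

I_n = √(2qI·B)
2qI·B = 2 × 1.602×10⁻¹⁹ × 4.32×10⁻³ × 1.69×10⁷ = 2.34×10⁻¹⁴ A²
I_n = √(2.34×10⁻¹⁴) = 1.53×10⁻⁷ A = 153 nA

153 nA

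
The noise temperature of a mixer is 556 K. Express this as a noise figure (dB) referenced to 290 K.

F = 1 + T_e/T₀ = 1 + 556/290 = 2.91724
NF = 10 log₁₀(2.91724) = 4.65 dB

4.65 dB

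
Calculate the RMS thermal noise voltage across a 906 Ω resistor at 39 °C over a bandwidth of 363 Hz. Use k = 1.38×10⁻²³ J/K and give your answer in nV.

75.3 nV

T = 39 °C + 273.15 = 312.15 K
V_n = √(4kTRB)
4kTRB = 4 × 1.38×10⁻²³ × 312.15 × 9.06×10² × 3.63×10² = 5.67×10⁻¹⁵ V²
V_n = √(5.67×10⁻¹⁵) = 7.53×10⁻⁸ V = 75.3 nV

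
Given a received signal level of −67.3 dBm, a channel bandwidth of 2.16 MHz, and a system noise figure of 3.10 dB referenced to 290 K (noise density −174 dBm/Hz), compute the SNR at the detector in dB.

40.3 dB

Noise floor: N = −174 + 10 log₁₀(B) + NF
10 log₁₀(2.16×10⁶) = 63.34 dB
N = −174 + 63.34 + 3.10 = −107.56 dBm
SNR = P_sig − N = −67.3 − (−107.56) = 40.26 dB → 40.3 dB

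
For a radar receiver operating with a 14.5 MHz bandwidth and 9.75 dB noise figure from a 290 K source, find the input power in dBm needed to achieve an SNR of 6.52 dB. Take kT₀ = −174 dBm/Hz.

−86.1 dBm

Sensitivity = −174 + 10 log₁₀(B) + NF + SNR_min
= −174 + 71.61 + 9.75 + 6.52
= −86.12 dBm → −86.1 dBm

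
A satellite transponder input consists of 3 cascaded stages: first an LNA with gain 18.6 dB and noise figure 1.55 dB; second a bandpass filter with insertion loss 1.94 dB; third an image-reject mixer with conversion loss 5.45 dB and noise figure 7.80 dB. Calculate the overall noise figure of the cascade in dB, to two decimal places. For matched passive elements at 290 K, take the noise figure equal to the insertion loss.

1.89 dB

Convert to linear (a loss of L dB is a gain of −L dB): F_i = 10^(NF_i/10), G_i = 10^(G_i,dB/10)
  Stage 1: F_1 = 10^(1.55/10) = 1.429, G_1 = 10^(18.6/10) = 72.44
  Stage 2: F_2 = 10^(1.94/10) = 1.563, G_2 = 10^(−1.94/10) = 0.6397
  Stage 3: F_3 = 10^(7.80/10) = 6.026, G_3 = 10^(−5.45/10) = 0.2851
Friis cascade:
  F = 1.429 + (1.563 − 1)/72.44 + (6.026 − 1)/46.34 = 1.545
NF = 10 log₁₀(1.545) = 1.89 dB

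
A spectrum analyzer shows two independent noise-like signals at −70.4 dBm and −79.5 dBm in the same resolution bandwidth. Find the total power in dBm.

Convert to linear, add, convert back:
P₁ = 9.12×10⁻¹¹ W, P₂ = 1.12×10⁻¹¹ W
P_tot = 1.02×10⁻¹⁰ W → 10 log₁₀(P_tot / 10⁻³) = −69.9 dBm

−69.9 dBm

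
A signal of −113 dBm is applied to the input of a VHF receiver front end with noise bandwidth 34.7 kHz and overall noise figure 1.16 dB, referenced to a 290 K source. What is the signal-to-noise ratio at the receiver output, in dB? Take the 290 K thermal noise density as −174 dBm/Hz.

14.4 dB

Noise floor: N = −174 + 10 log₁₀(B) + NF
10 log₁₀(3.47×10⁴) = 45.4 dB
N = −174 + 45.4 + 1.16 = −127.44 dBm
SNR = P_sig − N = −113 − (−127.44) = 14.44 dB → 14.4 dB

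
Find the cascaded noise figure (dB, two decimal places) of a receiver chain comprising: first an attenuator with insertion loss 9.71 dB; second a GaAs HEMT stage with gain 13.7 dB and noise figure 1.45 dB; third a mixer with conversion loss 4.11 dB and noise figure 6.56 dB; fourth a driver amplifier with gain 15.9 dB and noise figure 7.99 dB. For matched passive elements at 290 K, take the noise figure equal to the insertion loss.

12.99 dB

Convert to linear (a loss of L dB is a gain of −L dB): F_i = 10^(NF_i/10), G_i = 10^(G_i,dB/10)
  Stage 1: F_1 = 10^(9.71/10) = 9.354, G_1 = 10^(−9.71/10) = 0.1069
  Stage 2: F_2 = 10^(1.45/10) = 1.396, G_2 = 10^(13.7/10) = 23.44
  Stage 3: F_3 = 10^(6.56/10) = 4.529, G_3 = 10^(−4.11/10) = 0.3882
  Stage 4: F_4 = 10^(7.99/10) = 6.295, G_4 = 10^(15.9/10) = 38.90
Friis cascade:
  F = 9.354 + (1.396 − 1)/0.1069 + (4.529 − 1)/2.506 + (6.295 − 1)/0.9727 = 19.91
NF = 10 log₁₀(19.91) = 12.99 dB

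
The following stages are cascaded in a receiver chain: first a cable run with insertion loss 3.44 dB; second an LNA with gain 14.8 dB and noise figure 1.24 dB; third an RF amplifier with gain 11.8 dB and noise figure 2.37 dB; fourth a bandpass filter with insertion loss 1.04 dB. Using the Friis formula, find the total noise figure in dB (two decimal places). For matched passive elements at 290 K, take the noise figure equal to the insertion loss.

4.76 dB

Convert to linear (a loss of L dB is a gain of −L dB): F_i = 10^(NF_i/10), G_i = 10^(G_i,dB/10)
  Stage 1: F_1 = 10^(3.44/10) = 2.208, G_1 = 10^(−3.44/10) = 0.4529
  Stage 2: F_2 = 10^(1.24/10) = 1.330, G_2 = 10^(14.8/10) = 30.20
  Stage 3: F_3 = 10^(2.37/10) = 1.726, G_3 = 10^(11.8/10) = 15.14
  Stage 4: F_4 = 10^(1.04/10) = 1.271, G_4 = 10^(−1.04/10) = 0.7870
Friis cascade:
  F = 2.208 + (1.330 − 1)/0.4529 + (1.726 − 1)/13.68 + (1.271 − 1)/207.0 = 2.992
NF = 10 log₁₀(2.992) = 4.76 dB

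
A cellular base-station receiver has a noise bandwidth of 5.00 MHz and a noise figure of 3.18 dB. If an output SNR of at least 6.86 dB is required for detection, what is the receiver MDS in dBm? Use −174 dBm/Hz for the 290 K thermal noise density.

Sensitivity = −174 + 10 log₁₀(B) + NF + SNR_min
= −174 + 66.99 + 3.18 + 6.86
= −96.97 dBm → −97.0 dBm

−97.0 dBm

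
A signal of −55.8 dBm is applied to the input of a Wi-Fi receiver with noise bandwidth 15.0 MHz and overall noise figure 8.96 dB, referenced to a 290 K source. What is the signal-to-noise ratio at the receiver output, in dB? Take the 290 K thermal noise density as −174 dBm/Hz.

Noise floor: N = −174 + 10 log₁₀(B) + NF
10 log₁₀(1.50×10⁷) = 71.76 dB
N = −174 + 71.76 + 8.96 = −93.28 dBm
SNR = P_sig − N = −55.8 − (−93.28) = 37.48 dB → 37.5 dB

37.5 dB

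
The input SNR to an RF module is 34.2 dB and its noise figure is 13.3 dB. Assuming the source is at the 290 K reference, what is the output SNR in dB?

20.9 dB

By definition F = SNR_in/SNR_out, so in dB: SNR_out = SNR_in − NF
SNR_out = 34.2 − 13.3 = 20.9 dB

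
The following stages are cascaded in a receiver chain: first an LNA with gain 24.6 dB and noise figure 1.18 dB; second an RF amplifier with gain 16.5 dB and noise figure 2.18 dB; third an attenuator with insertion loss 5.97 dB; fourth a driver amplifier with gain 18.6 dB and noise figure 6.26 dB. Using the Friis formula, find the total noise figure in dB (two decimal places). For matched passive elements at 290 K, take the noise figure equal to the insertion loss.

1.19 dB

Convert to linear (a loss of L dB is a gain of −L dB): F_i = 10^(NF_i/10), G_i = 10^(G_i,dB/10)
  Stage 1: F_1 = 10^(1.18/10) = 1.312, G_1 = 10^(24.6/10) = 288.4
  Stage 2: F_2 = 10^(2.18/10) = 1.652, G_2 = 10^(16.5/10) = 44.67
  Stage 3: F_3 = 10^(5.97/10) = 3.954, G_3 = 10^(−5.97/10) = 0.2529
  Stage 4: F_4 = 10^(6.26/10) = 4.227, G_4 = 10^(18.6/10) = 72.44
Friis cascade:
  F = 1.312 + (1.652 − 1)/288.4 + (3.954 − 1)/1.288×10⁴ + (4.227 − 1)/3258 = 1.316
NF = 10 log₁₀(1.316) = 1.19 dB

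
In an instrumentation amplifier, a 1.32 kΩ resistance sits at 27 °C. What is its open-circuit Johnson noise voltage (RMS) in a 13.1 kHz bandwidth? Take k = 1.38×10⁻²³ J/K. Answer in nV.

535 nV

T = 27 °C + 273.15 = 300.15 K
V_n = √(4kTRB)
4kTRB = 4 × 1.38×10⁻²³ × 300.15 × 1.32×10³ × 1.31×10⁴ = 2.86×10⁻¹³ V²
V_n = √(2.86×10⁻¹³) = 5.35×10⁻⁷ V = 535 nV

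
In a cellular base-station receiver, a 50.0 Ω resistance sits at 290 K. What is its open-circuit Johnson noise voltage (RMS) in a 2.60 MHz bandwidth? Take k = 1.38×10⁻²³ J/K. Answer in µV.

1.44 µV

V_n = √(4kTRB)
4kTRB = 4 × 1.38×10⁻²³ × 290 × 5.00×10¹ × 2.60×10⁶ = 2.08×10⁻¹² V²
V_n = √(2.08×10⁻¹²) = 1.44×10⁻⁶ V = 1.44 µV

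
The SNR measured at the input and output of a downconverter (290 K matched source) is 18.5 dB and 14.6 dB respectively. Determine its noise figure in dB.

NF (dB) = SNR_in(dB) − SNR_out(dB) when the source is at T₀
NF = 18.5 − 14.6 = 3.9 dB

3.9 dB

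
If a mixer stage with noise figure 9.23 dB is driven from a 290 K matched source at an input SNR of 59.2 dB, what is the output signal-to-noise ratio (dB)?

49.97 dB

By definition F = SNR_in/SNR_out, so in dB: SNR_out = SNR_in − NF
SNR_out = 59.2 − 9.23 = 49.97 dB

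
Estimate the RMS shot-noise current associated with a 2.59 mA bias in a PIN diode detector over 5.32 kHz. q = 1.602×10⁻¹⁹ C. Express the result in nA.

2.10 nA

I_n = √(2qI·B)
2qI·B = 2 × 1.602×10⁻¹⁹ × 2.59×10⁻³ × 5.32×10³ = 4.41×10⁻¹⁸ A²
I_n = √(4.41×10⁻¹⁸) = 2.10×10⁻⁹ A = 2.10 nA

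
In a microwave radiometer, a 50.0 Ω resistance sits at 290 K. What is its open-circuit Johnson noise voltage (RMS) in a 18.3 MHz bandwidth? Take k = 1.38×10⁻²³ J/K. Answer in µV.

3.83 µV

V_n = √(4kTRB)
4kTRB = 4 × 1.38×10⁻²³ × 290 × 5.00×10¹ × 1.83×10⁷ = 1.46×10⁻¹¹ V²
V_n = √(1.46×10⁻¹¹) = 3.83×10⁻⁶ V = 3.83 µV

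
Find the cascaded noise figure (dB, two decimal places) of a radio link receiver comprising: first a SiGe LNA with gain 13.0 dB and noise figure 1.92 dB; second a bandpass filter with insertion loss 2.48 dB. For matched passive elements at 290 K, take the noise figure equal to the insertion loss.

Convert to linear (a loss of L dB is a gain of −L dB): F_i = 10^(NF_i/10), G_i = 10^(G_i,dB/10)
  Stage 1: F_1 = 10^(1.92/10) = 1.556, G_1 = 10^(13.0/10) = 19.95
  Stage 2: F_2 = 10^(2.48/10) = 1.770, G_2 = 10^(−2.48/10) = 0.5649
Friis cascade:
  F = 1.556 + (1.770 − 1)/19.95 = 1.595
NF = 10 log₁₀(1.595) = 2.03 dB

2.03 dB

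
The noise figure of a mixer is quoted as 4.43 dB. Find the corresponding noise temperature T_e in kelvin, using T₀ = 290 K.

514 K

F = 10^(4.43/10) = 2.77332
T_e = (F − 1)·T₀ = (2.77332 − 1) × 290 = 514 K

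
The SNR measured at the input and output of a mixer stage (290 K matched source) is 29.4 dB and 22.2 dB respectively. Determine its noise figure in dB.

NF (dB) = SNR_in(dB) − SNR_out(dB) when the source is at T₀
NF = 29.4 − 22.2 = 7.2 dB

7.2 dB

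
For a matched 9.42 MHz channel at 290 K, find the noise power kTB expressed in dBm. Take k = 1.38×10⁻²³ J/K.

P_n = kTB = 1.38×10⁻²³ × 290 × 9.42×10⁶ = 3.77×10⁻¹⁴ W
In dBm: 10 log₁₀(3.77×10⁻¹⁴ / 10⁻³) = −104.2 dBm

−104.2 dBm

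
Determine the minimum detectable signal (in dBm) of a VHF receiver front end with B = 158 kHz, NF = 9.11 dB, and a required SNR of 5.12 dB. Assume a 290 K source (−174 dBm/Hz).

−107.8 dBm

Sensitivity = −174 + 10 log₁₀(B) + NF + SNR_min
= −174 + 51.99 + 9.11 + 5.12
= −107.78 dBm → −107.8 dBm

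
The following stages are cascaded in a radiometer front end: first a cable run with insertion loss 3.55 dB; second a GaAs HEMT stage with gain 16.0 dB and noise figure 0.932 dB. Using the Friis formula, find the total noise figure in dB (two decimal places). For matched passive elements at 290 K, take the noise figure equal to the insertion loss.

Convert to linear (a loss of L dB is a gain of −L dB): F_i = 10^(NF_i/10), G_i = 10^(G_i,dB/10)
  Stage 1: F_1 = 10^(3.55/10) = 2.265, G_1 = 10^(−3.55/10) = 0.4416
  Stage 2: F_2 = 10^(0.932/10) = 1.239, G_2 = 10^(16.0/10) = 39.81
Friis cascade:
  F = 2.265 + (1.239 − 1)/0.4416 = 2.807
NF = 10 log₁₀(2.807) = 4.48 dB

4.48 dB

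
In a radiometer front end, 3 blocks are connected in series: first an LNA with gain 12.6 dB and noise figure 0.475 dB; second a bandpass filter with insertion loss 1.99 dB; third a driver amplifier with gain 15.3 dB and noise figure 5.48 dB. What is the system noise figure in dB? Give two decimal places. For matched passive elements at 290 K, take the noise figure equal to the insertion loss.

1.36 dB

Convert to linear (a loss of L dB is a gain of −L dB): F_i = 10^(NF_i/10), G_i = 10^(G_i,dB/10)
  Stage 1: F_1 = 10^(0.475/10) = 1.116, G_1 = 10^(12.6/10) = 18.20
  Stage 2: F_2 = 10^(1.99/10) = 1.581, G_2 = 10^(−1.99/10) = 0.6324
  Stage 3: F_3 = 10^(5.48/10) = 3.532, G_3 = 10^(15.3/10) = 33.88
Friis cascade:
  F = 1.116 + (1.581 − 1)/18.20 + (3.532 − 1)/11.51 = 1.368
NF = 10 log₁₀(1.368) = 1.36 dB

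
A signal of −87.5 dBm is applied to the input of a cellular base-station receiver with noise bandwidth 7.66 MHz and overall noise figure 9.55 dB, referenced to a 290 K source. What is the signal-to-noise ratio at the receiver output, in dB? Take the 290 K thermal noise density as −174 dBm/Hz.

8.1 dB

Noise floor: N = −174 + 10 log₁₀(B) + NF
10 log₁₀(7.66×10⁶) = 68.84 dB
N = −174 + 68.84 + 9.55 = −95.61 dBm
SNR = P_sig − N = −87.5 − (−95.61) = 8.11 dB → 8.1 dB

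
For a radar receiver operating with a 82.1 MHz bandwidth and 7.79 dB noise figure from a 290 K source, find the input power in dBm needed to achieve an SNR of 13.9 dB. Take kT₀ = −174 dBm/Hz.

−73.2 dBm

Sensitivity = −174 + 10 log₁₀(B) + NF + SNR_min
= −174 + 79.14 + 7.79 + 13.9
= −73.17 dBm → −73.2 dBm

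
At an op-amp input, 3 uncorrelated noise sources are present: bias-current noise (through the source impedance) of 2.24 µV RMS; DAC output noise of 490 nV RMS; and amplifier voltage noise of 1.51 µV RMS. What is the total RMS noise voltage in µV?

2.75 µV

Uncorrelated sources add in power (mean-square): V_tot = √(ΣV_i²)
V_tot = √[(2.24×10⁻⁶)² + (4.90×10⁻⁷)² + (1.51×10⁻⁶)²] = 2.75×10⁻⁶ V = 2.75 µV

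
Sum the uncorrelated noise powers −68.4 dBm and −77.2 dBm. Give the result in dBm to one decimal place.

Convert to linear, add, convert back:
P₁ = 1.45×10⁻¹⁰ W, P₂ = 1.91×10⁻¹¹ W
P_tot = 1.64×10⁻¹⁰ W → 10 log₁₀(P_tot / 10⁻³) = −67.9 dBm

−67.9 dBm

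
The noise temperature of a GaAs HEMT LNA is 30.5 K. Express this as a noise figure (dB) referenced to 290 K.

0.434 dB

F = 1 + T_e/T₀ = 1 + 30.5/290 = 1.10517
NF = 10 log₁₀(1.10517) = 0.434 dB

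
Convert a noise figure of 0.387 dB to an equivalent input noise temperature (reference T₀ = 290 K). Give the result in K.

F = 10^(0.387/10) = 1.0932
T_e = (F − 1)·T₀ = (1.0932 − 1) × 290 = 27.0 K

27.0 K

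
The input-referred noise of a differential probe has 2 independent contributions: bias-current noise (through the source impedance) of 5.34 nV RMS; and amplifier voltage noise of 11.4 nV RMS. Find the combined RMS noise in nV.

12.6 nV

Uncorrelated sources add in power (mean-square): V_tot = √(ΣV_i²)
V_tot = √[(5.34×10⁻⁹)² + (1.14×10⁻⁸)²] = 1.26×10⁻⁸ V = 12.6 nV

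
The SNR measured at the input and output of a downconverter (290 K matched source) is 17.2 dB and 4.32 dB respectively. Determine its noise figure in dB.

12.88 dB

NF (dB) = SNR_in(dB) − SNR_out(dB) when the source is at T₀
NF = 17.2 − 4.32 = 12.88 dB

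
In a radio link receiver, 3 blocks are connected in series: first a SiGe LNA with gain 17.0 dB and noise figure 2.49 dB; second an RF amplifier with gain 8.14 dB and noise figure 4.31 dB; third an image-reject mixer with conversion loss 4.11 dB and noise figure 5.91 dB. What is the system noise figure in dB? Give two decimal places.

2.59 dB

Convert to linear (a loss of L dB is a gain of −L dB): F_i = 10^(NF_i/10), G_i = 10^(G_i,dB/10)
  Stage 1: F_1 = 10^(2.49/10) = 1.774, G_1 = 10^(17.0/10) = 50.12
  Stage 2: F_2 = 10^(4.31/10) = 2.698, G_2 = 10^(8.14/10) = 6.516
  Stage 3: F_3 = 10^(5.91/10) = 3.899, G_3 = 10^(−4.11/10) = 0.3882
Friis cascade:
  F = 1.774 + (2.698 − 1)/50.12 + (3.899 − 1)/326.6 = 1.817
NF = 10 log₁₀(1.817) = 2.59 dB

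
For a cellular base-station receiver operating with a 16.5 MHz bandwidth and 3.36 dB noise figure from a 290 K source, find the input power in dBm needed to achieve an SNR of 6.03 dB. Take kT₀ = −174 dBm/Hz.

Sensitivity = −174 + 10 log₁₀(B) + NF + SNR_min
= −174 + 72.17 + 3.36 + 6.03
= −92.44 dBm → −92.4 dBm

−92.4 dBm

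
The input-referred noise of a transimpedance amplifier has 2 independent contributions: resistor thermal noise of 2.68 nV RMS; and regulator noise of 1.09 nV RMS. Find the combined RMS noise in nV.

Uncorrelated sources add in power (mean-square): V_tot = √(ΣV_i²)
V_tot = √[(2.68×10⁻⁹)² + (1.09×10⁻⁹)²] = 2.89×10⁻⁹ V = 2.89 nV

2.89 nV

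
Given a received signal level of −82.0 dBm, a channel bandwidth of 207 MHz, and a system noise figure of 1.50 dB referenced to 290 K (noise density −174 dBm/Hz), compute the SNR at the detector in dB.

7.3 dB

Noise floor: N = −174 + 10 log₁₀(B) + NF
10 log₁₀(2.07×10⁸) = 83.16 dB
N = −174 + 83.16 + 1.50 = −89.34 dBm
SNR = P_sig − N = −82.0 − (−89.34) = 7.34 dB → 7.3 dB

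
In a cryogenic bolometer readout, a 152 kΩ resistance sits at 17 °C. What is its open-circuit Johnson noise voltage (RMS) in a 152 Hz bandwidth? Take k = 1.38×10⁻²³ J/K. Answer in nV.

T = 17 °C + 273.15 = 290.15 K
V_n = √(4kTRB)
4kTRB = 4 × 1.38×10⁻²³ × 290.15 × 1.52×10⁵ × 1.52×10² = 3.70×10⁻¹³ V²
V_n = √(3.70×10⁻¹³) = 6.08×10⁻⁷ V = 608 nV

608 nV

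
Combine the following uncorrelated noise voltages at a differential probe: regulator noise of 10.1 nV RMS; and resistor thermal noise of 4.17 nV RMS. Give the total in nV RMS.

Uncorrelated sources add in power (mean-square): V_tot = √(ΣV_i²)
V_tot = √[(1.01×10⁻⁸)² + (4.17×10⁻⁹)²] = 1.09×10⁻⁸ V = 10.9 nV

10.9 nV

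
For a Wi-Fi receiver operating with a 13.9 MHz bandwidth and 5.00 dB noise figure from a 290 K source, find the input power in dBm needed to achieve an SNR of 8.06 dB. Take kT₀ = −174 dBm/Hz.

Sensitivity = −174 + 10 log₁₀(B) + NF + SNR_min
= −174 + 71.43 + 5.00 + 8.06
= −89.51 dBm → −89.5 dBm

−89.5 dBm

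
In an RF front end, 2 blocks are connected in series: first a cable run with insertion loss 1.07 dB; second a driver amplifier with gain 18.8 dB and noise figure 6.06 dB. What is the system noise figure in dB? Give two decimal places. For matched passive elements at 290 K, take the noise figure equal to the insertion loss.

Convert to linear (a loss of L dB is a gain of −L dB): F_i = 10^(NF_i/10), G_i = 10^(G_i,dB/10)
  Stage 1: F_1 = 10^(1.07/10) = 1.279, G_1 = 10^(−1.07/10) = 0.7816
  Stage 2: F_2 = 10^(6.06/10) = 4.036, G_2 = 10^(18.8/10) = 75.86
Friis cascade:
  F = 1.279 + (4.036 − 1)/0.7816 = 5.164
NF = 10 log₁₀(5.164) = 7.13 dB

7.13 dB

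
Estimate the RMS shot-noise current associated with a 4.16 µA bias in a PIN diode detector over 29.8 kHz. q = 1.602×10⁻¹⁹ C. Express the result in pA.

I_n = √(2qI·B)
2qI·B = 2 × 1.602×10⁻¹⁹ × 4.16×10⁻⁶ × 2.98×10⁴ = 3.97×10⁻²⁰ A²
I_n = √(3.97×10⁻²⁰) = 1.99×10⁻¹⁰ A = 199 pA

199 pA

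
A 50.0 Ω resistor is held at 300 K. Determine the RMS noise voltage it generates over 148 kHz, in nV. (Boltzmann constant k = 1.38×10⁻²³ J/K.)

350 nV

V_n = √(4kTRB)
4kTRB = 4 × 1.38×10⁻²³ × 300 × 5.00×10¹ × 1.48×10⁵ = 1.23×10⁻¹³ V²
V_n = √(1.23×10⁻¹³) = 3.50×10⁻⁷ V = 350 nV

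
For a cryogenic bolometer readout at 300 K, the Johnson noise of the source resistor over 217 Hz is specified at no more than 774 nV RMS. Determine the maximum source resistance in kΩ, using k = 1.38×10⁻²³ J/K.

167 kΩ

Johnson–Nyquist: V_n = √(4kTRB) ⇒ R = V_n² / (4kTB)
4kTB = 4 × 1.38×10⁻²³ × 300 × 2.17×10² = 3.59×10⁻¹⁸
R = (7.74×10⁻⁷)² / 3.59×10⁻¹⁸ = 1.67×10⁵ Ω = 167 kΩ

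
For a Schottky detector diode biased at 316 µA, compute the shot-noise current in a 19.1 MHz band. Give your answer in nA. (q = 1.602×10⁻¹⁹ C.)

44.0 nA

I_n = √(2qI·B)
2qI·B = 2 × 1.602×10⁻¹⁹ × 3.16×10⁻⁴ × 1.91×10⁷ = 1.93×10⁻¹⁵ A²
I_n = √(1.93×10⁻¹⁵) = 4.40×10⁻⁸ A = 44.0 nA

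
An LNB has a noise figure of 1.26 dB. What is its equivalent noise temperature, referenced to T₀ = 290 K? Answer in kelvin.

F = 10^(1.26/10) = 1.3366
T_e = (F − 1)·T₀ = (1.3366 − 1) × 290 = 97.6 K

97.6 K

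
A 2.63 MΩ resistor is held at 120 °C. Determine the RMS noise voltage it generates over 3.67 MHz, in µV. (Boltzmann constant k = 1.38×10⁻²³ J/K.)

T = 120 °C + 273.15 = 393.15 K
V_n = √(4kTRB)
4kTRB = 4 × 1.38×10⁻²³ × 393.15 × 2.63×10⁶ × 3.67×10⁶ = 2.09×10⁻⁷ V²
V_n = √(2.09×10⁻⁷) = 4.58×10⁻⁴ V = 458 µV

458 µV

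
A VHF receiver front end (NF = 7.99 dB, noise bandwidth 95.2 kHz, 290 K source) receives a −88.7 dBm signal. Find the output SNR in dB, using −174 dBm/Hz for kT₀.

Noise floor: N = −174 + 10 log₁₀(B) + NF
10 log₁₀(9.52×10⁴) = 49.79 dB
N = −174 + 49.79 + 7.99 = −116.22 dBm
SNR = P_sig − N = −88.7 − (−116.22) = 27.52 dB → 27.5 dB

27.5 dB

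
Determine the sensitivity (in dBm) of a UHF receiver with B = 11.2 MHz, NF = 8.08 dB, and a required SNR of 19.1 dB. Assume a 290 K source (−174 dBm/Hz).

Sensitivity = −174 + 10 log₁₀(B) + NF + SNR_min
= −174 + 70.49 + 8.08 + 19.1
= −76.33 dBm → −76.3 dBm

−76.3 dBm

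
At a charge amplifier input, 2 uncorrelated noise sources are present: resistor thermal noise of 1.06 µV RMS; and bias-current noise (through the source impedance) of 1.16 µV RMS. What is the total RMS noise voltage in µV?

1.57 µV

Uncorrelated sources add in power (mean-square): V_tot = √(ΣV_i²)
V_tot = √[(1.06×10⁻⁶)² + (1.16×10⁻⁶)²] = 1.57×10⁻⁶ V = 1.57 µV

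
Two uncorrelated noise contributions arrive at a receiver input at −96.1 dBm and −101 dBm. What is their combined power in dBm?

Convert to linear, add, convert back:
P₁ = 2.45×10⁻¹³ W, P₂ = 7.94×10⁻¹⁴ W
P_tot = 3.25×10⁻¹³ W → 10 log₁₀(P_tot / 10⁻³) = −94.9 dBm

−94.9 dBm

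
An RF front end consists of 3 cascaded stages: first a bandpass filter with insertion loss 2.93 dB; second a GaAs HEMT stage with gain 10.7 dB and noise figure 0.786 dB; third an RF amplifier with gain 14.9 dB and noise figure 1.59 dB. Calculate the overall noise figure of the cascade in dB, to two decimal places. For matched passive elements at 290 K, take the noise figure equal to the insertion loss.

3.85 dB

Convert to linear (a loss of L dB is a gain of −L dB): F_i = 10^(NF_i/10), G_i = 10^(G_i,dB/10)
  Stage 1: F_1 = 10^(2.93/10) = 1.963, G_1 = 10^(−2.93/10) = 0.5093
  Stage 2: F_2 = 10^(0.786/10) = 1.198, G_2 = 10^(10.7/10) = 11.75
  Stage 3: F_3 = 10^(1.59/10) = 1.442, G_3 = 10^(14.9/10) = 30.90
Friis cascade:
  F = 1.963 + (1.198 − 1)/0.5093 + (1.442 − 1)/5.984 = 2.427
NF = 10 log₁₀(2.427) = 3.85 dB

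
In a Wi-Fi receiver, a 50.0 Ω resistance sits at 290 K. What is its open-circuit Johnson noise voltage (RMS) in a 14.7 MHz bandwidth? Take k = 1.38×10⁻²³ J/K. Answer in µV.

V_n = √(4kTRB)
4kTRB = 4 × 1.38×10⁻²³ × 290 × 5.00×10¹ × 1.47×10⁷ = 1.18×10⁻¹¹ V²
V_n = √(1.18×10⁻¹¹) = 3.43×10⁻⁶ V = 3.43 µV

3.43 µV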